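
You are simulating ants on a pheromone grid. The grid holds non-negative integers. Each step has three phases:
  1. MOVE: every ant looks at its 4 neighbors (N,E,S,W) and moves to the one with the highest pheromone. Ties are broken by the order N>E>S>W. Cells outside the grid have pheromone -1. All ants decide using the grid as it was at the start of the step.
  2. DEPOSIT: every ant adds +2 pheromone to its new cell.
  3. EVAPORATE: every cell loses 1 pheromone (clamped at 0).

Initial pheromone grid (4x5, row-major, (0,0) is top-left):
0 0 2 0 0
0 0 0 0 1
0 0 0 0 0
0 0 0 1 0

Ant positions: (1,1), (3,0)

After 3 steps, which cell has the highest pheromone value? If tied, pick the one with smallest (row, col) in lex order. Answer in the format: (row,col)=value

Answer: (0,0)=1

Derivation:
Step 1: ant0:(1,1)->N->(0,1) | ant1:(3,0)->N->(2,0)
  grid max=1 at (0,1)
Step 2: ant0:(0,1)->E->(0,2) | ant1:(2,0)->N->(1,0)
  grid max=2 at (0,2)
Step 3: ant0:(0,2)->E->(0,3) | ant1:(1,0)->N->(0,0)
  grid max=1 at (0,0)
Final grid:
  1 0 1 1 0
  0 0 0 0 0
  0 0 0 0 0
  0 0 0 0 0
Max pheromone 1 at (0,0)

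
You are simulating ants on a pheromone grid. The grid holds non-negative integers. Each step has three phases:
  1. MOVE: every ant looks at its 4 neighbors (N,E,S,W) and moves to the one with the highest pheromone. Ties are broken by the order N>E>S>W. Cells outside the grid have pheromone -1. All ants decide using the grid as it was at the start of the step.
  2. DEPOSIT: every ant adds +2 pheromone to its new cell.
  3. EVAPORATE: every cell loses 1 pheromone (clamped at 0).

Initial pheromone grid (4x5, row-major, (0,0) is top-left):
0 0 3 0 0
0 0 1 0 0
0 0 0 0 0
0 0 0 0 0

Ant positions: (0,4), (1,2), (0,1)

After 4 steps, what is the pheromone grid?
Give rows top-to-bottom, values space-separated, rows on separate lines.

After step 1: ants at (1,4),(0,2),(0,2)
  0 0 6 0 0
  0 0 0 0 1
  0 0 0 0 0
  0 0 0 0 0
After step 2: ants at (0,4),(0,3),(0,3)
  0 0 5 3 1
  0 0 0 0 0
  0 0 0 0 0
  0 0 0 0 0
After step 3: ants at (0,3),(0,2),(0,2)
  0 0 8 4 0
  0 0 0 0 0
  0 0 0 0 0
  0 0 0 0 0
After step 4: ants at (0,2),(0,3),(0,3)
  0 0 9 7 0
  0 0 0 0 0
  0 0 0 0 0
  0 0 0 0 0

0 0 9 7 0
0 0 0 0 0
0 0 0 0 0
0 0 0 0 0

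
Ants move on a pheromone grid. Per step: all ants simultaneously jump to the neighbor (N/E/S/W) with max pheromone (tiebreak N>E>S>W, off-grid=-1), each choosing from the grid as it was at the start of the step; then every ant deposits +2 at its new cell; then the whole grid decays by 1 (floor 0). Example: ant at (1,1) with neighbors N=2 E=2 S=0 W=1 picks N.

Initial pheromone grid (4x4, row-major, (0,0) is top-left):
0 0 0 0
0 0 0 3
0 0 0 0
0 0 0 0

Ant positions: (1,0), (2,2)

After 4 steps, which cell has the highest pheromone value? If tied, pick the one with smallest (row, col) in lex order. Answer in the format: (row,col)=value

Answer: (1,3)=3

Derivation:
Step 1: ant0:(1,0)->N->(0,0) | ant1:(2,2)->N->(1,2)
  grid max=2 at (1,3)
Step 2: ant0:(0,0)->E->(0,1) | ant1:(1,2)->E->(1,3)
  grid max=3 at (1,3)
Step 3: ant0:(0,1)->E->(0,2) | ant1:(1,3)->N->(0,3)
  grid max=2 at (1,3)
Step 4: ant0:(0,2)->E->(0,3) | ant1:(0,3)->S->(1,3)
  grid max=3 at (1,3)
Final grid:
  0 0 0 2
  0 0 0 3
  0 0 0 0
  0 0 0 0
Max pheromone 3 at (1,3)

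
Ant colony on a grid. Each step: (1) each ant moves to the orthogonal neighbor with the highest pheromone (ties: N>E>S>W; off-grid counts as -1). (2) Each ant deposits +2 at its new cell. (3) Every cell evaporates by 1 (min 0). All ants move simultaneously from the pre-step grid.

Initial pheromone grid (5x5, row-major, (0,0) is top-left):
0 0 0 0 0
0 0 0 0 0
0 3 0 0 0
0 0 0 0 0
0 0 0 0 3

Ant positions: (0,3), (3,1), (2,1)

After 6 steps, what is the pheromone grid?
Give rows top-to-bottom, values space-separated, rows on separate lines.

After step 1: ants at (0,4),(2,1),(1,1)
  0 0 0 0 1
  0 1 0 0 0
  0 4 0 0 0
  0 0 0 0 0
  0 0 0 0 2
After step 2: ants at (1,4),(1,1),(2,1)
  0 0 0 0 0
  0 2 0 0 1
  0 5 0 0 0
  0 0 0 0 0
  0 0 0 0 1
After step 3: ants at (0,4),(2,1),(1,1)
  0 0 0 0 1
  0 3 0 0 0
  0 6 0 0 0
  0 0 0 0 0
  0 0 0 0 0
After step 4: ants at (1,4),(1,1),(2,1)
  0 0 0 0 0
  0 4 0 0 1
  0 7 0 0 0
  0 0 0 0 0
  0 0 0 0 0
After step 5: ants at (0,4),(2,1),(1,1)
  0 0 0 0 1
  0 5 0 0 0
  0 8 0 0 0
  0 0 0 0 0
  0 0 0 0 0
After step 6: ants at (1,4),(1,1),(2,1)
  0 0 0 0 0
  0 6 0 0 1
  0 9 0 0 0
  0 0 0 0 0
  0 0 0 0 0

0 0 0 0 0
0 6 0 0 1
0 9 0 0 0
0 0 0 0 0
0 0 0 0 0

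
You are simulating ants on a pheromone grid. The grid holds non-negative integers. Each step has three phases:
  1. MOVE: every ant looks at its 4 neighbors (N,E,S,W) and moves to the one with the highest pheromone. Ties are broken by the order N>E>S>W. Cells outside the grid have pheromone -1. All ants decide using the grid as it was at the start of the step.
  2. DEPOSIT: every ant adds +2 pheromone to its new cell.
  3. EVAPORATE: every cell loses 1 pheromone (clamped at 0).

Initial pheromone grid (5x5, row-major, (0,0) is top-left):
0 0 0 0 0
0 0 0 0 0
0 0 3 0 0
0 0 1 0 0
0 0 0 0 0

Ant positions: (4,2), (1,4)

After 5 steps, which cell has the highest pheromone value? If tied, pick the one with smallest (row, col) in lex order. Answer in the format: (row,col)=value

Answer: (2,2)=2

Derivation:
Step 1: ant0:(4,2)->N->(3,2) | ant1:(1,4)->N->(0,4)
  grid max=2 at (2,2)
Step 2: ant0:(3,2)->N->(2,2) | ant1:(0,4)->S->(1,4)
  grid max=3 at (2,2)
Step 3: ant0:(2,2)->S->(3,2) | ant1:(1,4)->N->(0,4)
  grid max=2 at (2,2)
Step 4: ant0:(3,2)->N->(2,2) | ant1:(0,4)->S->(1,4)
  grid max=3 at (2,2)
Step 5: ant0:(2,2)->S->(3,2) | ant1:(1,4)->N->(0,4)
  grid max=2 at (2,2)
Final grid:
  0 0 0 0 1
  0 0 0 0 0
  0 0 2 0 0
  0 0 2 0 0
  0 0 0 0 0
Max pheromone 2 at (2,2)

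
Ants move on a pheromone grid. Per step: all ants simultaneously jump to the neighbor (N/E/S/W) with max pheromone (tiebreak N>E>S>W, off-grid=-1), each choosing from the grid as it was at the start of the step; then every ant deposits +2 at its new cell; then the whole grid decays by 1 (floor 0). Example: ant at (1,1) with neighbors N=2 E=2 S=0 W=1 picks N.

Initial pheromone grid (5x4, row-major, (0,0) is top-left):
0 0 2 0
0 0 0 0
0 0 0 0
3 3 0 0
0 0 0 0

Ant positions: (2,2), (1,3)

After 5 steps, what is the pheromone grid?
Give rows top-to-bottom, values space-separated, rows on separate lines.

After step 1: ants at (1,2),(0,3)
  0 0 1 1
  0 0 1 0
  0 0 0 0
  2 2 0 0
  0 0 0 0
After step 2: ants at (0,2),(0,2)
  0 0 4 0
  0 0 0 0
  0 0 0 0
  1 1 0 0
  0 0 0 0
After step 3: ants at (0,3),(0,3)
  0 0 3 3
  0 0 0 0
  0 0 0 0
  0 0 0 0
  0 0 0 0
After step 4: ants at (0,2),(0,2)
  0 0 6 2
  0 0 0 0
  0 0 0 0
  0 0 0 0
  0 0 0 0
After step 5: ants at (0,3),(0,3)
  0 0 5 5
  0 0 0 0
  0 0 0 0
  0 0 0 0
  0 0 0 0

0 0 5 5
0 0 0 0
0 0 0 0
0 0 0 0
0 0 0 0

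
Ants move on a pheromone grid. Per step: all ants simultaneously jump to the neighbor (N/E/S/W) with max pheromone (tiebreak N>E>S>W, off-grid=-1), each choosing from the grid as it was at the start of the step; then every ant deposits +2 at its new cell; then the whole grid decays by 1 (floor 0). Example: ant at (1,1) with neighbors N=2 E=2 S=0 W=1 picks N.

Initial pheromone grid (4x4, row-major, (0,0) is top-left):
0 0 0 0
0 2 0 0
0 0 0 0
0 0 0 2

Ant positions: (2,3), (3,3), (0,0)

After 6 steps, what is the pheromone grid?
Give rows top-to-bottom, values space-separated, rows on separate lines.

After step 1: ants at (3,3),(2,3),(0,1)
  0 1 0 0
  0 1 0 0
  0 0 0 1
  0 0 0 3
After step 2: ants at (2,3),(3,3),(1,1)
  0 0 0 0
  0 2 0 0
  0 0 0 2
  0 0 0 4
After step 3: ants at (3,3),(2,3),(0,1)
  0 1 0 0
  0 1 0 0
  0 0 0 3
  0 0 0 5
After step 4: ants at (2,3),(3,3),(1,1)
  0 0 0 0
  0 2 0 0
  0 0 0 4
  0 0 0 6
After step 5: ants at (3,3),(2,3),(0,1)
  0 1 0 0
  0 1 0 0
  0 0 0 5
  0 0 0 7
After step 6: ants at (2,3),(3,3),(1,1)
  0 0 0 0
  0 2 0 0
  0 0 0 6
  0 0 0 8

0 0 0 0
0 2 0 0
0 0 0 6
0 0 0 8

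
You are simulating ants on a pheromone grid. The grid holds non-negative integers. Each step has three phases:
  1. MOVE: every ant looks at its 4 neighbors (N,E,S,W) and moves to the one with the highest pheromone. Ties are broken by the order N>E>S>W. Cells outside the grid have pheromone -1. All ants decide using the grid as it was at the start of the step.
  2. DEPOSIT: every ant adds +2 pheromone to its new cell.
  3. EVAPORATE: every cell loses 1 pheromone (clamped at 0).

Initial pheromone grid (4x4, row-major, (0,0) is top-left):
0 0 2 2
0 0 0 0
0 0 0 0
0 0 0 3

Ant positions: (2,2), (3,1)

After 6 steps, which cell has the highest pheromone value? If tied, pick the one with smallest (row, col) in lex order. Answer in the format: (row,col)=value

Step 1: ant0:(2,2)->N->(1,2) | ant1:(3,1)->N->(2,1)
  grid max=2 at (3,3)
Step 2: ant0:(1,2)->N->(0,2) | ant1:(2,1)->N->(1,1)
  grid max=2 at (0,2)
Step 3: ant0:(0,2)->E->(0,3) | ant1:(1,1)->N->(0,1)
  grid max=1 at (0,1)
Step 4: ant0:(0,3)->W->(0,2) | ant1:(0,1)->E->(0,2)
  grid max=4 at (0,2)
Step 5: ant0:(0,2)->E->(0,3) | ant1:(0,2)->E->(0,3)
  grid max=3 at (0,2)
Step 6: ant0:(0,3)->W->(0,2) | ant1:(0,3)->W->(0,2)
  grid max=6 at (0,2)
Final grid:
  0 0 6 2
  0 0 0 0
  0 0 0 0
  0 0 0 0
Max pheromone 6 at (0,2)

Answer: (0,2)=6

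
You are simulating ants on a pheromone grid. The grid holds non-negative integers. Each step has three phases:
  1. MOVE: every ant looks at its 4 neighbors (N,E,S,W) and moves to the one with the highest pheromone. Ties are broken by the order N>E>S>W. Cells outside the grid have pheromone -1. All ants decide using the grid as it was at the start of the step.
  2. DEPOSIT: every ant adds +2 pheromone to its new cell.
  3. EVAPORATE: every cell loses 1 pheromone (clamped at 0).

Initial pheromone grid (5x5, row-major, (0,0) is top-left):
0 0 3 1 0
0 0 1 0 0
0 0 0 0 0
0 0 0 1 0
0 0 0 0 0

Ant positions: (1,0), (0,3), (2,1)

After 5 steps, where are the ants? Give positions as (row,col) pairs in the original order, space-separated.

Step 1: ant0:(1,0)->N->(0,0) | ant1:(0,3)->W->(0,2) | ant2:(2,1)->N->(1,1)
  grid max=4 at (0,2)
Step 2: ant0:(0,0)->E->(0,1) | ant1:(0,2)->E->(0,3) | ant2:(1,1)->N->(0,1)
  grid max=3 at (0,1)
Step 3: ant0:(0,1)->E->(0,2) | ant1:(0,3)->W->(0,2) | ant2:(0,1)->E->(0,2)
  grid max=8 at (0,2)
Step 4: ant0:(0,2)->W->(0,1) | ant1:(0,2)->W->(0,1) | ant2:(0,2)->W->(0,1)
  grid max=7 at (0,1)
Step 5: ant0:(0,1)->E->(0,2) | ant1:(0,1)->E->(0,2) | ant2:(0,1)->E->(0,2)
  grid max=12 at (0,2)

(0,2) (0,2) (0,2)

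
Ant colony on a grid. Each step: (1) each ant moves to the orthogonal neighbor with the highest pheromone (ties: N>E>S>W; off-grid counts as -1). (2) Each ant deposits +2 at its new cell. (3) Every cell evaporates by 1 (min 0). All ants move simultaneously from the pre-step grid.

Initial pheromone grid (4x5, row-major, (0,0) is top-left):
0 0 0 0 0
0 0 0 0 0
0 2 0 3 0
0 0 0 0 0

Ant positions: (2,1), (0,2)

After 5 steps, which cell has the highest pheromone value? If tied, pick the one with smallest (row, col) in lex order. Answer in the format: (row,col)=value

Answer: (1,1)=1

Derivation:
Step 1: ant0:(2,1)->N->(1,1) | ant1:(0,2)->E->(0,3)
  grid max=2 at (2,3)
Step 2: ant0:(1,1)->S->(2,1) | ant1:(0,3)->E->(0,4)
  grid max=2 at (2,1)
Step 3: ant0:(2,1)->N->(1,1) | ant1:(0,4)->S->(1,4)
  grid max=1 at (1,1)
Step 4: ant0:(1,1)->S->(2,1) | ant1:(1,4)->N->(0,4)
  grid max=2 at (2,1)
Step 5: ant0:(2,1)->N->(1,1) | ant1:(0,4)->S->(1,4)
  grid max=1 at (1,1)
Final grid:
  0 0 0 0 0
  0 1 0 0 1
  0 1 0 0 0
  0 0 0 0 0
Max pheromone 1 at (1,1)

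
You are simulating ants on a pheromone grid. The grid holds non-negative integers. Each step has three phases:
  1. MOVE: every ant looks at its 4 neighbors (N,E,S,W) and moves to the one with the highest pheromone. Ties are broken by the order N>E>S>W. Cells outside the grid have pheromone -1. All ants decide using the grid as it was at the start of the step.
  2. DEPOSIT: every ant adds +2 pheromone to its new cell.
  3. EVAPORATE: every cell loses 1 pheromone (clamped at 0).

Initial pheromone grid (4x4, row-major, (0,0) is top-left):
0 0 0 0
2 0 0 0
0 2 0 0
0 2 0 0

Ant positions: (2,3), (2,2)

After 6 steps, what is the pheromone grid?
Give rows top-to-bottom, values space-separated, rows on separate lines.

After step 1: ants at (1,3),(2,1)
  0 0 0 0
  1 0 0 1
  0 3 0 0
  0 1 0 0
After step 2: ants at (0,3),(3,1)
  0 0 0 1
  0 0 0 0
  0 2 0 0
  0 2 0 0
After step 3: ants at (1,3),(2,1)
  0 0 0 0
  0 0 0 1
  0 3 0 0
  0 1 0 0
After step 4: ants at (0,3),(3,1)
  0 0 0 1
  0 0 0 0
  0 2 0 0
  0 2 0 0
After step 5: ants at (1,3),(2,1)
  0 0 0 0
  0 0 0 1
  0 3 0 0
  0 1 0 0
After step 6: ants at (0,3),(3,1)
  0 0 0 1
  0 0 0 0
  0 2 0 0
  0 2 0 0

0 0 0 1
0 0 0 0
0 2 0 0
0 2 0 0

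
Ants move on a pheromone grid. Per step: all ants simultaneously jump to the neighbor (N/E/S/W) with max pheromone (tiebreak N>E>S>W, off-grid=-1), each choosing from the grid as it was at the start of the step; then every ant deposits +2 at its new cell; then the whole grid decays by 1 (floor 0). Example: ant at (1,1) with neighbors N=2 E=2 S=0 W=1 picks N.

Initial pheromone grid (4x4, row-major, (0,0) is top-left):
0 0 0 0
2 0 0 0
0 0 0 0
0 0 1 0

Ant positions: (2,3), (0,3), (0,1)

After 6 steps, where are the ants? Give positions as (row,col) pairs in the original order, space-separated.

Step 1: ant0:(2,3)->N->(1,3) | ant1:(0,3)->S->(1,3) | ant2:(0,1)->E->(0,2)
  grid max=3 at (1,3)
Step 2: ant0:(1,3)->N->(0,3) | ant1:(1,3)->N->(0,3) | ant2:(0,2)->E->(0,3)
  grid max=5 at (0,3)
Step 3: ant0:(0,3)->S->(1,3) | ant1:(0,3)->S->(1,3) | ant2:(0,3)->S->(1,3)
  grid max=7 at (1,3)
Step 4: ant0:(1,3)->N->(0,3) | ant1:(1,3)->N->(0,3) | ant2:(1,3)->N->(0,3)
  grid max=9 at (0,3)
Step 5: ant0:(0,3)->S->(1,3) | ant1:(0,3)->S->(1,3) | ant2:(0,3)->S->(1,3)
  grid max=11 at (1,3)
Step 6: ant0:(1,3)->N->(0,3) | ant1:(1,3)->N->(0,3) | ant2:(1,3)->N->(0,3)
  grid max=13 at (0,3)

(0,3) (0,3) (0,3)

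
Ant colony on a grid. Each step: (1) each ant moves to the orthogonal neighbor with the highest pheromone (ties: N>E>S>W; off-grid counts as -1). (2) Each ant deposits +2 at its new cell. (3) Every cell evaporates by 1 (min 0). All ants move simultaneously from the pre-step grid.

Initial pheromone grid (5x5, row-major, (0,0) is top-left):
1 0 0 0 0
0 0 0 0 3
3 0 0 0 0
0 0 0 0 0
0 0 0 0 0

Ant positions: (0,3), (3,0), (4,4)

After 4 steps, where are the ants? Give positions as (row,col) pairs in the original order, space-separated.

Step 1: ant0:(0,3)->E->(0,4) | ant1:(3,0)->N->(2,0) | ant2:(4,4)->N->(3,4)
  grid max=4 at (2,0)
Step 2: ant0:(0,4)->S->(1,4) | ant1:(2,0)->N->(1,0) | ant2:(3,4)->N->(2,4)
  grid max=3 at (1,4)
Step 3: ant0:(1,4)->S->(2,4) | ant1:(1,0)->S->(2,0) | ant2:(2,4)->N->(1,4)
  grid max=4 at (1,4)
Step 4: ant0:(2,4)->N->(1,4) | ant1:(2,0)->N->(1,0) | ant2:(1,4)->S->(2,4)
  grid max=5 at (1,4)

(1,4) (1,0) (2,4)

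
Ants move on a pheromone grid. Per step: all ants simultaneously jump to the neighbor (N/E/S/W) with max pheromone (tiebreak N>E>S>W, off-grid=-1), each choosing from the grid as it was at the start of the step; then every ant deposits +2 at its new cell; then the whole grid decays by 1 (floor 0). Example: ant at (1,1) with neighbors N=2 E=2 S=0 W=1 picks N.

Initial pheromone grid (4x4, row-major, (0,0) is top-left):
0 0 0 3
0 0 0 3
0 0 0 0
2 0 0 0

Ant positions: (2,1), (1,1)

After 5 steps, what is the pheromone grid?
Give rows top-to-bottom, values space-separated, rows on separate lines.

After step 1: ants at (1,1),(0,1)
  0 1 0 2
  0 1 0 2
  0 0 0 0
  1 0 0 0
After step 2: ants at (0,1),(1,1)
  0 2 0 1
  0 2 0 1
  0 0 0 0
  0 0 0 0
After step 3: ants at (1,1),(0,1)
  0 3 0 0
  0 3 0 0
  0 0 0 0
  0 0 0 0
After step 4: ants at (0,1),(1,1)
  0 4 0 0
  0 4 0 0
  0 0 0 0
  0 0 0 0
After step 5: ants at (1,1),(0,1)
  0 5 0 0
  0 5 0 0
  0 0 0 0
  0 0 0 0

0 5 0 0
0 5 0 0
0 0 0 0
0 0 0 0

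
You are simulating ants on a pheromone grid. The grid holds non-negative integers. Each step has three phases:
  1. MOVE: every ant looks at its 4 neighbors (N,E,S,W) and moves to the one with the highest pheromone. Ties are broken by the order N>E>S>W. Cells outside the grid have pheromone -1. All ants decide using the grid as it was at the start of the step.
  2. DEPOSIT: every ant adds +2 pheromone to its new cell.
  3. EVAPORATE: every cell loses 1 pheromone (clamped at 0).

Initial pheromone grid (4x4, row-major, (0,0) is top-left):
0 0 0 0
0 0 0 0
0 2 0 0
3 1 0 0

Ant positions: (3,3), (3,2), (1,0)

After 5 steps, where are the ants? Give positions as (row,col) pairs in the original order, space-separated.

Step 1: ant0:(3,3)->N->(2,3) | ant1:(3,2)->W->(3,1) | ant2:(1,0)->N->(0,0)
  grid max=2 at (3,0)
Step 2: ant0:(2,3)->N->(1,3) | ant1:(3,1)->W->(3,0) | ant2:(0,0)->E->(0,1)
  grid max=3 at (3,0)
Step 3: ant0:(1,3)->N->(0,3) | ant1:(3,0)->E->(3,1) | ant2:(0,1)->E->(0,2)
  grid max=2 at (3,0)
Step 4: ant0:(0,3)->W->(0,2) | ant1:(3,1)->W->(3,0) | ant2:(0,2)->E->(0,3)
  grid max=3 at (3,0)
Step 5: ant0:(0,2)->E->(0,3) | ant1:(3,0)->E->(3,1) | ant2:(0,3)->W->(0,2)
  grid max=3 at (0,2)

(0,3) (3,1) (0,2)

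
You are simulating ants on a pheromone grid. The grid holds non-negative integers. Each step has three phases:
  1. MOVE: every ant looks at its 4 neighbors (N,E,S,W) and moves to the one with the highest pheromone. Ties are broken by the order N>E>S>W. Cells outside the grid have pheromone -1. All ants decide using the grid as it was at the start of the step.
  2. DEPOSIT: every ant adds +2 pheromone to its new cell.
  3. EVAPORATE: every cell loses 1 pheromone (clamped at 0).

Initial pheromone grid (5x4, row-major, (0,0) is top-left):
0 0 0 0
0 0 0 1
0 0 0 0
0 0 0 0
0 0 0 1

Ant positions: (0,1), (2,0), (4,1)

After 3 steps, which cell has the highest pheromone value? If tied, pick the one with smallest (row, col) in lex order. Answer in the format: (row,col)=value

Answer: (0,1)=1

Derivation:
Step 1: ant0:(0,1)->E->(0,2) | ant1:(2,0)->N->(1,0) | ant2:(4,1)->N->(3,1)
  grid max=1 at (0,2)
Step 2: ant0:(0,2)->E->(0,3) | ant1:(1,0)->N->(0,0) | ant2:(3,1)->N->(2,1)
  grid max=1 at (0,0)
Step 3: ant0:(0,3)->S->(1,3) | ant1:(0,0)->E->(0,1) | ant2:(2,1)->N->(1,1)
  grid max=1 at (0,1)
Final grid:
  0 1 0 0
  0 1 0 1
  0 0 0 0
  0 0 0 0
  0 0 0 0
Max pheromone 1 at (0,1)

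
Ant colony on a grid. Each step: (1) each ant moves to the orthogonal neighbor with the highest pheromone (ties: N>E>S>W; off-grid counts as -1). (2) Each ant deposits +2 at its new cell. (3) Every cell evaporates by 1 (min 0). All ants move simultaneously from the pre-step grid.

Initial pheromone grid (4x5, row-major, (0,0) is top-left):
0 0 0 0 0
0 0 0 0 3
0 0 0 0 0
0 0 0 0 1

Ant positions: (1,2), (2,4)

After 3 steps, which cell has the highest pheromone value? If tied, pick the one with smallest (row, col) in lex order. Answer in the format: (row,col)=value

Answer: (1,4)=4

Derivation:
Step 1: ant0:(1,2)->N->(0,2) | ant1:(2,4)->N->(1,4)
  grid max=4 at (1,4)
Step 2: ant0:(0,2)->E->(0,3) | ant1:(1,4)->N->(0,4)
  grid max=3 at (1,4)
Step 3: ant0:(0,3)->E->(0,4) | ant1:(0,4)->S->(1,4)
  grid max=4 at (1,4)
Final grid:
  0 0 0 0 2
  0 0 0 0 4
  0 0 0 0 0
  0 0 0 0 0
Max pheromone 4 at (1,4)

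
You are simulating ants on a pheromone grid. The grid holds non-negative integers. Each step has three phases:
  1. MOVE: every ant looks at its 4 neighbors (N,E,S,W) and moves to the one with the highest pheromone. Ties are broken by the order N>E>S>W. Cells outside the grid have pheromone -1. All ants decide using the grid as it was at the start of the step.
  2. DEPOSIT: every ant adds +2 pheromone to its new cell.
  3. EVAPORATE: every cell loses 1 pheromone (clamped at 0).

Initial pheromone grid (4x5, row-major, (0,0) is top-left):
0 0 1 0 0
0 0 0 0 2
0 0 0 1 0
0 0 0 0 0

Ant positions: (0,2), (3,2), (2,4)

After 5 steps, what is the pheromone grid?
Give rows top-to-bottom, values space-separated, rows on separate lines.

After step 1: ants at (0,3),(2,2),(1,4)
  0 0 0 1 0
  0 0 0 0 3
  0 0 1 0 0
  0 0 0 0 0
After step 2: ants at (0,4),(1,2),(0,4)
  0 0 0 0 3
  0 0 1 0 2
  0 0 0 0 0
  0 0 0 0 0
After step 3: ants at (1,4),(0,2),(1,4)
  0 0 1 0 2
  0 0 0 0 5
  0 0 0 0 0
  0 0 0 0 0
After step 4: ants at (0,4),(0,3),(0,4)
  0 0 0 1 5
  0 0 0 0 4
  0 0 0 0 0
  0 0 0 0 0
After step 5: ants at (1,4),(0,4),(1,4)
  0 0 0 0 6
  0 0 0 0 7
  0 0 0 0 0
  0 0 0 0 0

0 0 0 0 6
0 0 0 0 7
0 0 0 0 0
0 0 0 0 0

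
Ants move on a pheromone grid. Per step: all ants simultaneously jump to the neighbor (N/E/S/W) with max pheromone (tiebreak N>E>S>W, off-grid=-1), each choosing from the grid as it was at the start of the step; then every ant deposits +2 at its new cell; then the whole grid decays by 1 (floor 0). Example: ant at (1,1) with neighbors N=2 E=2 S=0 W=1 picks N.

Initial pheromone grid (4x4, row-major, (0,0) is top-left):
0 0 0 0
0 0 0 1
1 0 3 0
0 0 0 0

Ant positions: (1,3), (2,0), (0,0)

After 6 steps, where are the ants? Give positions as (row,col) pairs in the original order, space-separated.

Step 1: ant0:(1,3)->N->(0,3) | ant1:(2,0)->N->(1,0) | ant2:(0,0)->E->(0,1)
  grid max=2 at (2,2)
Step 2: ant0:(0,3)->S->(1,3) | ant1:(1,0)->N->(0,0) | ant2:(0,1)->E->(0,2)
  grid max=1 at (0,0)
Step 3: ant0:(1,3)->N->(0,3) | ant1:(0,0)->E->(0,1) | ant2:(0,2)->E->(0,3)
  grid max=3 at (0,3)
Step 4: ant0:(0,3)->S->(1,3) | ant1:(0,1)->E->(0,2) | ant2:(0,3)->S->(1,3)
  grid max=3 at (1,3)
Step 5: ant0:(1,3)->N->(0,3) | ant1:(0,2)->E->(0,3) | ant2:(1,3)->N->(0,3)
  grid max=7 at (0,3)
Step 6: ant0:(0,3)->S->(1,3) | ant1:(0,3)->S->(1,3) | ant2:(0,3)->S->(1,3)
  grid max=7 at (1,3)

(1,3) (1,3) (1,3)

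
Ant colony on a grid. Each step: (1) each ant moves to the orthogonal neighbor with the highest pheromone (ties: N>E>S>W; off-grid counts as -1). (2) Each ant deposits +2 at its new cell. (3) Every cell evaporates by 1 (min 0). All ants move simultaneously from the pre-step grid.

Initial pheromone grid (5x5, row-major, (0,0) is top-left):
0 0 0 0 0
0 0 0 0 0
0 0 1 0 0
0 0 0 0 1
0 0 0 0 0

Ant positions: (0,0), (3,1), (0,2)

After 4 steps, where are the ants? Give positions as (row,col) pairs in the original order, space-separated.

Step 1: ant0:(0,0)->E->(0,1) | ant1:(3,1)->N->(2,1) | ant2:(0,2)->E->(0,3)
  grid max=1 at (0,1)
Step 2: ant0:(0,1)->E->(0,2) | ant1:(2,1)->N->(1,1) | ant2:(0,3)->E->(0,4)
  grid max=1 at (0,2)
Step 3: ant0:(0,2)->E->(0,3) | ant1:(1,1)->N->(0,1) | ant2:(0,4)->S->(1,4)
  grid max=1 at (0,1)
Step 4: ant0:(0,3)->E->(0,4) | ant1:(0,1)->E->(0,2) | ant2:(1,4)->N->(0,4)
  grid max=3 at (0,4)

(0,4) (0,2) (0,4)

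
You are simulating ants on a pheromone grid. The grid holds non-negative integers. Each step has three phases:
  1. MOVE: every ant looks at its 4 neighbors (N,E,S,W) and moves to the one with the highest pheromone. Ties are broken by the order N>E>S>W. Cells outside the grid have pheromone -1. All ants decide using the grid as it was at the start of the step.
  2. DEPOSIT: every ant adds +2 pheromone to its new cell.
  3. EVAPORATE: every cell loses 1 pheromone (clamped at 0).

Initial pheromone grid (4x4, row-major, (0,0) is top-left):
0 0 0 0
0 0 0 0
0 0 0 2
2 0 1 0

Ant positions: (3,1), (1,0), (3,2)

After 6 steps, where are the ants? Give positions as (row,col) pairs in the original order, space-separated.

Step 1: ant0:(3,1)->W->(3,0) | ant1:(1,0)->N->(0,0) | ant2:(3,2)->N->(2,2)
  grid max=3 at (3,0)
Step 2: ant0:(3,0)->N->(2,0) | ant1:(0,0)->E->(0,1) | ant2:(2,2)->E->(2,3)
  grid max=2 at (2,3)
Step 3: ant0:(2,0)->S->(3,0) | ant1:(0,1)->E->(0,2) | ant2:(2,3)->N->(1,3)
  grid max=3 at (3,0)
Step 4: ant0:(3,0)->N->(2,0) | ant1:(0,2)->E->(0,3) | ant2:(1,3)->S->(2,3)
  grid max=2 at (2,3)
Step 5: ant0:(2,0)->S->(3,0) | ant1:(0,3)->S->(1,3) | ant2:(2,3)->N->(1,3)
  grid max=3 at (1,3)
Step 6: ant0:(3,0)->N->(2,0) | ant1:(1,3)->S->(2,3) | ant2:(1,3)->S->(2,3)
  grid max=4 at (2,3)

(2,0) (2,3) (2,3)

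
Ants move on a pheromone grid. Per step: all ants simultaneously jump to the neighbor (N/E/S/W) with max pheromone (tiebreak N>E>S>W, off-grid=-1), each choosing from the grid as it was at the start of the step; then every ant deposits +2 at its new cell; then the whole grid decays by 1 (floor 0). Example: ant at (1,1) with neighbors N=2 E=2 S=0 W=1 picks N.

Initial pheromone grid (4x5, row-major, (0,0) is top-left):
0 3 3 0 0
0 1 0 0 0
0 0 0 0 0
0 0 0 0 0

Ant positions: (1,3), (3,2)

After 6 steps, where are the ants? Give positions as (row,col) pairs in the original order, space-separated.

Step 1: ant0:(1,3)->N->(0,3) | ant1:(3,2)->N->(2,2)
  grid max=2 at (0,1)
Step 2: ant0:(0,3)->W->(0,2) | ant1:(2,2)->N->(1,2)
  grid max=3 at (0,2)
Step 3: ant0:(0,2)->S->(1,2) | ant1:(1,2)->N->(0,2)
  grid max=4 at (0,2)
Step 4: ant0:(1,2)->N->(0,2) | ant1:(0,2)->S->(1,2)
  grid max=5 at (0,2)
Step 5: ant0:(0,2)->S->(1,2) | ant1:(1,2)->N->(0,2)
  grid max=6 at (0,2)
Step 6: ant0:(1,2)->N->(0,2) | ant1:(0,2)->S->(1,2)
  grid max=7 at (0,2)

(0,2) (1,2)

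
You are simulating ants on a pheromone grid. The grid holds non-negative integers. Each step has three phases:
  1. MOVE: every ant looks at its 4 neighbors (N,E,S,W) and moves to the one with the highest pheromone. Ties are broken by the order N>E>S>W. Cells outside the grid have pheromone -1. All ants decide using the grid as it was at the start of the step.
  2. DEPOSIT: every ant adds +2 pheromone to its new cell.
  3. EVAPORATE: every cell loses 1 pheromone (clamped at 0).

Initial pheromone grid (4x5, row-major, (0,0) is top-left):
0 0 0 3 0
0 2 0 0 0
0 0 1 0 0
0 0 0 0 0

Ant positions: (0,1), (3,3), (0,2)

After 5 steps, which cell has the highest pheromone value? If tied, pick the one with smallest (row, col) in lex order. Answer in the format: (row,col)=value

Step 1: ant0:(0,1)->S->(1,1) | ant1:(3,3)->N->(2,3) | ant2:(0,2)->E->(0,3)
  grid max=4 at (0,3)
Step 2: ant0:(1,1)->N->(0,1) | ant1:(2,3)->N->(1,3) | ant2:(0,3)->E->(0,4)
  grid max=3 at (0,3)
Step 3: ant0:(0,1)->S->(1,1) | ant1:(1,3)->N->(0,3) | ant2:(0,4)->W->(0,3)
  grid max=6 at (0,3)
Step 4: ant0:(1,1)->N->(0,1) | ant1:(0,3)->E->(0,4) | ant2:(0,3)->E->(0,4)
  grid max=5 at (0,3)
Step 5: ant0:(0,1)->S->(1,1) | ant1:(0,4)->W->(0,3) | ant2:(0,4)->W->(0,3)
  grid max=8 at (0,3)
Final grid:
  0 0 0 8 2
  0 3 0 0 0
  0 0 0 0 0
  0 0 0 0 0
Max pheromone 8 at (0,3)

Answer: (0,3)=8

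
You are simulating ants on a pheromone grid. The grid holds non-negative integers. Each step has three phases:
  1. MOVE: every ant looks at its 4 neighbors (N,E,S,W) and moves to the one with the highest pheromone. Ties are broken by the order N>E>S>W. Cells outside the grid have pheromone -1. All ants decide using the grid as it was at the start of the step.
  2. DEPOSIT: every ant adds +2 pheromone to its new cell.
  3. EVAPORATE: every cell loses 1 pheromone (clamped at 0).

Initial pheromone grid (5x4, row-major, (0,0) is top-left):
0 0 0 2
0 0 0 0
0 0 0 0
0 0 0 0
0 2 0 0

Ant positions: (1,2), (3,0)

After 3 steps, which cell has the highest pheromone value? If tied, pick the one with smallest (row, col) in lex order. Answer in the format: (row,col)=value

Answer: (0,0)=1

Derivation:
Step 1: ant0:(1,2)->N->(0,2) | ant1:(3,0)->N->(2,0)
  grid max=1 at (0,2)
Step 2: ant0:(0,2)->E->(0,3) | ant1:(2,0)->N->(1,0)
  grid max=2 at (0,3)
Step 3: ant0:(0,3)->S->(1,3) | ant1:(1,0)->N->(0,0)
  grid max=1 at (0,0)
Final grid:
  1 0 0 1
  0 0 0 1
  0 0 0 0
  0 0 0 0
  0 0 0 0
Max pheromone 1 at (0,0)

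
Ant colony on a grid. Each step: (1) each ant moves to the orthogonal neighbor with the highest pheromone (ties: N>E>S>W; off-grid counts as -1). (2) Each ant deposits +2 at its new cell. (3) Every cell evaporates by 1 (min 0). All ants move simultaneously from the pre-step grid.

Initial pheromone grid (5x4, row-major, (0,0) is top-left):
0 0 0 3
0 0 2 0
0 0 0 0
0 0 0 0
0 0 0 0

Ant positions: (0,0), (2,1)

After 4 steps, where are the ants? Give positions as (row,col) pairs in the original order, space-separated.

Step 1: ant0:(0,0)->E->(0,1) | ant1:(2,1)->N->(1,1)
  grid max=2 at (0,3)
Step 2: ant0:(0,1)->S->(1,1) | ant1:(1,1)->N->(0,1)
  grid max=2 at (0,1)
Step 3: ant0:(1,1)->N->(0,1) | ant1:(0,1)->S->(1,1)
  grid max=3 at (0,1)
Step 4: ant0:(0,1)->S->(1,1) | ant1:(1,1)->N->(0,1)
  grid max=4 at (0,1)

(1,1) (0,1)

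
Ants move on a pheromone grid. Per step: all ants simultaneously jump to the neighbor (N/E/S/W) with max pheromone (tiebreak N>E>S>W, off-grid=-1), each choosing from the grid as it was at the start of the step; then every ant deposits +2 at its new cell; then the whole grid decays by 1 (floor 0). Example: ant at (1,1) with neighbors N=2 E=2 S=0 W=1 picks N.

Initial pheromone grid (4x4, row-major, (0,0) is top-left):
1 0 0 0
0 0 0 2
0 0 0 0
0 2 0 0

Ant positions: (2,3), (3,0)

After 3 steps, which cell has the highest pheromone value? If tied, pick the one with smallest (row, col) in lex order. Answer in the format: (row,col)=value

Step 1: ant0:(2,3)->N->(1,3) | ant1:(3,0)->E->(3,1)
  grid max=3 at (1,3)
Step 2: ant0:(1,3)->N->(0,3) | ant1:(3,1)->N->(2,1)
  grid max=2 at (1,3)
Step 3: ant0:(0,3)->S->(1,3) | ant1:(2,1)->S->(3,1)
  grid max=3 at (1,3)
Final grid:
  0 0 0 0
  0 0 0 3
  0 0 0 0
  0 3 0 0
Max pheromone 3 at (1,3)

Answer: (1,3)=3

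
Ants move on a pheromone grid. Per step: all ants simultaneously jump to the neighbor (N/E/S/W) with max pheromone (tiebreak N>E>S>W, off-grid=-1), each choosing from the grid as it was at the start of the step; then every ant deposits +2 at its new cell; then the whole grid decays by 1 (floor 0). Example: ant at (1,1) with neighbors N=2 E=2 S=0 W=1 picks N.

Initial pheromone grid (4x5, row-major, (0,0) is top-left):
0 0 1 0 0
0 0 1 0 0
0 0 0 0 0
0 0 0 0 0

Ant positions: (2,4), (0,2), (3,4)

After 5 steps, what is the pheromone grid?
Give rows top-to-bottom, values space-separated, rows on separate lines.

After step 1: ants at (1,4),(1,2),(2,4)
  0 0 0 0 0
  0 0 2 0 1
  0 0 0 0 1
  0 0 0 0 0
After step 2: ants at (2,4),(0,2),(1,4)
  0 0 1 0 0
  0 0 1 0 2
  0 0 0 0 2
  0 0 0 0 0
After step 3: ants at (1,4),(1,2),(2,4)
  0 0 0 0 0
  0 0 2 0 3
  0 0 0 0 3
  0 0 0 0 0
After step 4: ants at (2,4),(0,2),(1,4)
  0 0 1 0 0
  0 0 1 0 4
  0 0 0 0 4
  0 0 0 0 0
After step 5: ants at (1,4),(1,2),(2,4)
  0 0 0 0 0
  0 0 2 0 5
  0 0 0 0 5
  0 0 0 0 0

0 0 0 0 0
0 0 2 0 5
0 0 0 0 5
0 0 0 0 0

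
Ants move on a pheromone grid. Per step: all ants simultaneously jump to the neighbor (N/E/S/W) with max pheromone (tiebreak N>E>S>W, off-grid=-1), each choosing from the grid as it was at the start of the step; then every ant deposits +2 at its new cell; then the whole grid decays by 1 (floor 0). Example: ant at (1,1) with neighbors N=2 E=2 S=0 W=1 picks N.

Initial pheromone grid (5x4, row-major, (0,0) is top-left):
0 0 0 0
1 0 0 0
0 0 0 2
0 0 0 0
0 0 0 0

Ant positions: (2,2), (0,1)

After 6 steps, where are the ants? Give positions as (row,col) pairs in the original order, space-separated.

Step 1: ant0:(2,2)->E->(2,3) | ant1:(0,1)->E->(0,2)
  grid max=3 at (2,3)
Step 2: ant0:(2,3)->N->(1,3) | ant1:(0,2)->E->(0,3)
  grid max=2 at (2,3)
Step 3: ant0:(1,3)->S->(2,3) | ant1:(0,3)->S->(1,3)
  grid max=3 at (2,3)
Step 4: ant0:(2,3)->N->(1,3) | ant1:(1,3)->S->(2,3)
  grid max=4 at (2,3)
Step 5: ant0:(1,3)->S->(2,3) | ant1:(2,3)->N->(1,3)
  grid max=5 at (2,3)
Step 6: ant0:(2,3)->N->(1,3) | ant1:(1,3)->S->(2,3)
  grid max=6 at (2,3)

(1,3) (2,3)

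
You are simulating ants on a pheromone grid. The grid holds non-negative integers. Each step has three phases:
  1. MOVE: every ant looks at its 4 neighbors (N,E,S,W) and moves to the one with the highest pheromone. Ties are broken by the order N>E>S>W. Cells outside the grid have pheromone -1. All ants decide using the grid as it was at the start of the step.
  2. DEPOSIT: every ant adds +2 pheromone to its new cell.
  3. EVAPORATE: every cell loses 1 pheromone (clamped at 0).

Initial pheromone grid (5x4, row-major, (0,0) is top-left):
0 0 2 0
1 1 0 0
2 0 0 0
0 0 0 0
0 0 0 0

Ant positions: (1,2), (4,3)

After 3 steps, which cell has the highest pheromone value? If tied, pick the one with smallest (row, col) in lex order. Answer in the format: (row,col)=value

Answer: (0,2)=3

Derivation:
Step 1: ant0:(1,2)->N->(0,2) | ant1:(4,3)->N->(3,3)
  grid max=3 at (0,2)
Step 2: ant0:(0,2)->E->(0,3) | ant1:(3,3)->N->(2,3)
  grid max=2 at (0,2)
Step 3: ant0:(0,3)->W->(0,2) | ant1:(2,3)->N->(1,3)
  grid max=3 at (0,2)
Final grid:
  0 0 3 0
  0 0 0 1
  0 0 0 0
  0 0 0 0
  0 0 0 0
Max pheromone 3 at (0,2)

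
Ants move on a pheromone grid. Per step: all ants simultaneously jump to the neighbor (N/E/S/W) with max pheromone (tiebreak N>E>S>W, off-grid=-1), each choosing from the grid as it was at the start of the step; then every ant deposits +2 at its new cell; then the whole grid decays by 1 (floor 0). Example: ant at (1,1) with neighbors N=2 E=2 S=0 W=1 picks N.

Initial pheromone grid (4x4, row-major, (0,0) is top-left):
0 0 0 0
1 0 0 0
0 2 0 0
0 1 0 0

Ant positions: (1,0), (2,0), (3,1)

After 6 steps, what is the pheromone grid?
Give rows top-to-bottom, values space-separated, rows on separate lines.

After step 1: ants at (0,0),(2,1),(2,1)
  1 0 0 0
  0 0 0 0
  0 5 0 0
  0 0 0 0
After step 2: ants at (0,1),(1,1),(1,1)
  0 1 0 0
  0 3 0 0
  0 4 0 0
  0 0 0 0
After step 3: ants at (1,1),(2,1),(2,1)
  0 0 0 0
  0 4 0 0
  0 7 0 0
  0 0 0 0
After step 4: ants at (2,1),(1,1),(1,1)
  0 0 0 0
  0 7 0 0
  0 8 0 0
  0 0 0 0
After step 5: ants at (1,1),(2,1),(2,1)
  0 0 0 0
  0 8 0 0
  0 11 0 0
  0 0 0 0
After step 6: ants at (2,1),(1,1),(1,1)
  0 0 0 0
  0 11 0 0
  0 12 0 0
  0 0 0 0

0 0 0 0
0 11 0 0
0 12 0 0
0 0 0 0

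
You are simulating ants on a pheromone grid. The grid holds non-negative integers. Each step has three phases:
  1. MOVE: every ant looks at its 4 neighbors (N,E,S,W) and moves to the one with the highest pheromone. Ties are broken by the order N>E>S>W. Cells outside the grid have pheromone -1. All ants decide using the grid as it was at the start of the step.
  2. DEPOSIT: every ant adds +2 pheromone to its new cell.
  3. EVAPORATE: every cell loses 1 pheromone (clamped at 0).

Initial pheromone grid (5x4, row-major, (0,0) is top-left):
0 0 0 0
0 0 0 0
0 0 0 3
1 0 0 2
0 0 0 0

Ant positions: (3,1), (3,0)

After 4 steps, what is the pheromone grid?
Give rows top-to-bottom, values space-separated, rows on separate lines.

After step 1: ants at (3,0),(2,0)
  0 0 0 0
  0 0 0 0
  1 0 0 2
  2 0 0 1
  0 0 0 0
After step 2: ants at (2,0),(3,0)
  0 0 0 0
  0 0 0 0
  2 0 0 1
  3 0 0 0
  0 0 0 0
After step 3: ants at (3,0),(2,0)
  0 0 0 0
  0 0 0 0
  3 0 0 0
  4 0 0 0
  0 0 0 0
After step 4: ants at (2,0),(3,0)
  0 0 0 0
  0 0 0 0
  4 0 0 0
  5 0 0 0
  0 0 0 0

0 0 0 0
0 0 0 0
4 0 0 0
5 0 0 0
0 0 0 0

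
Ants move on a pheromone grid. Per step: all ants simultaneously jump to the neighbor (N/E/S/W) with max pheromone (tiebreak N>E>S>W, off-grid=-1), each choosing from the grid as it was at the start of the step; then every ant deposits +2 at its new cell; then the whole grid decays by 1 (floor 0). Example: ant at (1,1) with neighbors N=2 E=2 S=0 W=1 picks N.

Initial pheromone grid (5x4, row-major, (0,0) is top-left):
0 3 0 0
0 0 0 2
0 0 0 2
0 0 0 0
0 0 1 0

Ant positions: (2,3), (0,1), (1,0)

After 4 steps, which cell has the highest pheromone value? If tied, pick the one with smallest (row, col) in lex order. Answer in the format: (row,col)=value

Step 1: ant0:(2,3)->N->(1,3) | ant1:(0,1)->E->(0,2) | ant2:(1,0)->N->(0,0)
  grid max=3 at (1,3)
Step 2: ant0:(1,3)->S->(2,3) | ant1:(0,2)->W->(0,1) | ant2:(0,0)->E->(0,1)
  grid max=5 at (0,1)
Step 3: ant0:(2,3)->N->(1,3) | ant1:(0,1)->E->(0,2) | ant2:(0,1)->E->(0,2)
  grid max=4 at (0,1)
Step 4: ant0:(1,3)->S->(2,3) | ant1:(0,2)->W->(0,1) | ant2:(0,2)->W->(0,1)
  grid max=7 at (0,1)
Final grid:
  0 7 2 0
  0 0 0 2
  0 0 0 2
  0 0 0 0
  0 0 0 0
Max pheromone 7 at (0,1)

Answer: (0,1)=7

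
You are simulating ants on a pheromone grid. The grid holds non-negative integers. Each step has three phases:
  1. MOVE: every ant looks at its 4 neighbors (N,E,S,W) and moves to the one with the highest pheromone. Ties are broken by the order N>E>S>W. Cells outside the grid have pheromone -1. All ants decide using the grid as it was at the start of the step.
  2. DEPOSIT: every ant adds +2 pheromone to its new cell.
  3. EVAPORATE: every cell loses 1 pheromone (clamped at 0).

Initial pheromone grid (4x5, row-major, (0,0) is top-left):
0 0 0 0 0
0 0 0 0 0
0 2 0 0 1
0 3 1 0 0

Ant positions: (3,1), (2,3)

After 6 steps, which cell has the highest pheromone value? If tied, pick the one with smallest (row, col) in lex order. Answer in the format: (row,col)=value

Answer: (3,1)=3

Derivation:
Step 1: ant0:(3,1)->N->(2,1) | ant1:(2,3)->E->(2,4)
  grid max=3 at (2,1)
Step 2: ant0:(2,1)->S->(3,1) | ant1:(2,4)->N->(1,4)
  grid max=3 at (3,1)
Step 3: ant0:(3,1)->N->(2,1) | ant1:(1,4)->S->(2,4)
  grid max=3 at (2,1)
Step 4: ant0:(2,1)->S->(3,1) | ant1:(2,4)->N->(1,4)
  grid max=3 at (3,1)
Step 5: ant0:(3,1)->N->(2,1) | ant1:(1,4)->S->(2,4)
  grid max=3 at (2,1)
Step 6: ant0:(2,1)->S->(3,1) | ant1:(2,4)->N->(1,4)
  grid max=3 at (3,1)
Final grid:
  0 0 0 0 0
  0 0 0 0 1
  0 2 0 0 1
  0 3 0 0 0
Max pheromone 3 at (3,1)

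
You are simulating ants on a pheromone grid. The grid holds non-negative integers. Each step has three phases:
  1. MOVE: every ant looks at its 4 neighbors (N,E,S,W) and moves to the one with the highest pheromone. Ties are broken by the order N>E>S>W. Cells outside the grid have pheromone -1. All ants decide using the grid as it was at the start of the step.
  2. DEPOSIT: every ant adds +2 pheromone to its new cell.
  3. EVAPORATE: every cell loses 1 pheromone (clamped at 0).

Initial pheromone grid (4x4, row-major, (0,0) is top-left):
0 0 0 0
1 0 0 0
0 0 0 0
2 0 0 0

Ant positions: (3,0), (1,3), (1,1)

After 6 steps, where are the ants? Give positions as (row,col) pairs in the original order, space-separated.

Step 1: ant0:(3,0)->N->(2,0) | ant1:(1,3)->N->(0,3) | ant2:(1,1)->W->(1,0)
  grid max=2 at (1,0)
Step 2: ant0:(2,0)->N->(1,0) | ant1:(0,3)->S->(1,3) | ant2:(1,0)->S->(2,0)
  grid max=3 at (1,0)
Step 3: ant0:(1,0)->S->(2,0) | ant1:(1,3)->N->(0,3) | ant2:(2,0)->N->(1,0)
  grid max=4 at (1,0)
Step 4: ant0:(2,0)->N->(1,0) | ant1:(0,3)->S->(1,3) | ant2:(1,0)->S->(2,0)
  grid max=5 at (1,0)
Step 5: ant0:(1,0)->S->(2,0) | ant1:(1,3)->N->(0,3) | ant2:(2,0)->N->(1,0)
  grid max=6 at (1,0)
Step 6: ant0:(2,0)->N->(1,0) | ant1:(0,3)->S->(1,3) | ant2:(1,0)->S->(2,0)
  grid max=7 at (1,0)

(1,0) (1,3) (2,0)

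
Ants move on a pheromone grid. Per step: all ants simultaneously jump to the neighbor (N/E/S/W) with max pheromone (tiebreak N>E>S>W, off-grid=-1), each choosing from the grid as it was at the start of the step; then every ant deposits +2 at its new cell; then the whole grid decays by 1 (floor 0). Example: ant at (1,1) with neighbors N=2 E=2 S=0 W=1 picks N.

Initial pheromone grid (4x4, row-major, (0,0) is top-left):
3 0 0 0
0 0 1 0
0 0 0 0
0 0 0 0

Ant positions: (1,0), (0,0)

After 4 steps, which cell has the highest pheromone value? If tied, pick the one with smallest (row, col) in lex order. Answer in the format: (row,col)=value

Answer: (0,0)=7

Derivation:
Step 1: ant0:(1,0)->N->(0,0) | ant1:(0,0)->E->(0,1)
  grid max=4 at (0,0)
Step 2: ant0:(0,0)->E->(0,1) | ant1:(0,1)->W->(0,0)
  grid max=5 at (0,0)
Step 3: ant0:(0,1)->W->(0,0) | ant1:(0,0)->E->(0,1)
  grid max=6 at (0,0)
Step 4: ant0:(0,0)->E->(0,1) | ant1:(0,1)->W->(0,0)
  grid max=7 at (0,0)
Final grid:
  7 4 0 0
  0 0 0 0
  0 0 0 0
  0 0 0 0
Max pheromone 7 at (0,0)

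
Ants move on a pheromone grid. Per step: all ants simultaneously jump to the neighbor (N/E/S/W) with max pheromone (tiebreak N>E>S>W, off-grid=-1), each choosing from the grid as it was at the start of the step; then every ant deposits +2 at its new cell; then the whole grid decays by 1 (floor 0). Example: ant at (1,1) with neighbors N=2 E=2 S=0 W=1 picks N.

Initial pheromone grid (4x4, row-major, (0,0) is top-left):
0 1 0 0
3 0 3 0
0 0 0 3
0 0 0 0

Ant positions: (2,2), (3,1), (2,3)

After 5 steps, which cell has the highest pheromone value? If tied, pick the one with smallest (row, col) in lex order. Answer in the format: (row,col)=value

Answer: (1,2)=12

Derivation:
Step 1: ant0:(2,2)->N->(1,2) | ant1:(3,1)->N->(2,1) | ant2:(2,3)->N->(1,3)
  grid max=4 at (1,2)
Step 2: ant0:(1,2)->E->(1,3) | ant1:(2,1)->N->(1,1) | ant2:(1,3)->W->(1,2)
  grid max=5 at (1,2)
Step 3: ant0:(1,3)->W->(1,2) | ant1:(1,1)->E->(1,2) | ant2:(1,2)->E->(1,3)
  grid max=8 at (1,2)
Step 4: ant0:(1,2)->E->(1,3) | ant1:(1,2)->E->(1,3) | ant2:(1,3)->W->(1,2)
  grid max=9 at (1,2)
Step 5: ant0:(1,3)->W->(1,2) | ant1:(1,3)->W->(1,2) | ant2:(1,2)->E->(1,3)
  grid max=12 at (1,2)
Final grid:
  0 0 0 0
  0 0 12 7
  0 0 0 0
  0 0 0 0
Max pheromone 12 at (1,2)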